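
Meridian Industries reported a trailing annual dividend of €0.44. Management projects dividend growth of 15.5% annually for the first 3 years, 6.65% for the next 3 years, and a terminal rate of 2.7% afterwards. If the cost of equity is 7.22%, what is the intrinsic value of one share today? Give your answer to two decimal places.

€15.47

Three-stage DDM. Project D₁…D_6; terminal Gordon value at t=6 with g = 0.027; discount at r = 0.0722.
D_1 = 0.5082
D_2 = 0.5870
D_3 = 0.6780
D_4 = 0.7230
D_5 = 0.7711
D_6 = 0.8224
TV_6 = 0.8446/(0.0722−0.027) = 18.6859
P₀ = Σ Dₜ/(1+r)ᵗ + TV_6/(1+r)^6 = 15.4658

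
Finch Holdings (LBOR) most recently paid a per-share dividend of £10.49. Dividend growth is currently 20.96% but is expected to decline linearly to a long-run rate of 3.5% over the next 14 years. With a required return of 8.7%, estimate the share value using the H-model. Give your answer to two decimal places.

£455.35

H-model: P₀ = D₀[(1+g_L) + H(g_S−g_L)]/(r−g_L), with H = 14/2 = 7.
P₀ = 10.49 × [(1+0.035) + 7×(0.2096−0.035)] / (0.087−0.035)
   = 10.49 × 2.2572 / 0.052 = 455.3467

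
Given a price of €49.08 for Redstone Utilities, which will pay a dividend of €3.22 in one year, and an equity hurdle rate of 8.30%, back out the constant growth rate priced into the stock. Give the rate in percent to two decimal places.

1.74%

From P₀ = D₁/(r − g), the implied growth is g = r − D₁/P₀.
g = 0.083 − 3.22/49.08 = 0.083 − 0.06561 = 0.01739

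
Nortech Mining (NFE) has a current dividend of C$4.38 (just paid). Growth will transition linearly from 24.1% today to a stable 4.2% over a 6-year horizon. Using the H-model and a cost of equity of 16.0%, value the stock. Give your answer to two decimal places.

H-model: P₀ = D₀[(1+g_L) + H(g_S−g_L)]/(r−g_L), with H = 6/2 = 3.
P₀ = 4.38 × [(1+0.042) + 3×(0.241−0.042)] / (0.16−0.042)
   = 4.38 × 1.6390 / 0.118 = 60.8375

C$60.84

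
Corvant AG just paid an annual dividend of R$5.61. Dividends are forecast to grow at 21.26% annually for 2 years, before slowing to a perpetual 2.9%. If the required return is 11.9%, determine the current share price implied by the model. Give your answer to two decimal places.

Two-stage DDM. Project D₁…D_2 at 0.2126, terminal growth 0.029, discount at r = 0.119.
D_1 = 6.8027
D_2 = 8.2489
Terminal value at t=2: TV = D_3/(r−g) = 8.4882/(0.119−0.029) = 94.3128
P₀ = 6.8027/(1+0.119)^1 + 8.2489/(1+0.119)^2 + 94.3128/(1+0.119)^2 = 87.9871

R$87.99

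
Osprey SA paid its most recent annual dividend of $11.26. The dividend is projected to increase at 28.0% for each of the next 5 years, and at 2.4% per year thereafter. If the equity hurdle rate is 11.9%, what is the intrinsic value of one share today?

Two-stage DDM. Project D₁…D_5 at 0.28, terminal growth 0.024, discount at r = 0.119.
D_1 = 14.4128
D_2 = 18.4484
D_3 = 23.6139
D_4 = 30.2258
D_5 = 38.6891
Terminal value at t=5: TV = D_6/(r−g) = 39.6176/(0.119−0.024) = 417.0274
P₀ = 14.4128/(1+0.119)^1 + 18.4484/(1+0.119)^2 + 23.6139/(1+0.119)^3 + 30.2258/(1+0.119)^4 + 38.6891/(1+0.119)^5 + 417.0274/(1+0.119)^5 = 323.4874

$323.49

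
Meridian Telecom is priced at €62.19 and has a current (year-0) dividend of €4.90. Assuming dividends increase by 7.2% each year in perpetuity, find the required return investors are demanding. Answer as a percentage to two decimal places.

15.65%

Rearranging the constant-growth DDM: r = D₁/P₀ + g.
D₁ = 4.90 × (1 + 0.072) = 5.2528.
r = 5.2528 / 62.19 + 0.072 = 0.08446 + 0.072 = 0.15646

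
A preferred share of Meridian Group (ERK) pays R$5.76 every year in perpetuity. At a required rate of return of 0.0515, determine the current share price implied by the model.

Zero-growth DDM (perpetuity): P₀ = D/r = 5.76 / 0.0515 = 111.8447

R$111.84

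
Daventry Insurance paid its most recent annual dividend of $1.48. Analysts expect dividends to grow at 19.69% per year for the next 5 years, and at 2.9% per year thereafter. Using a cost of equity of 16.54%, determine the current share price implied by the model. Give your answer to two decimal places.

$20.78

Two-stage DDM. Project D₁…D_5 at 0.1969, terminal growth 0.029, discount at r = 0.1654.
D_1 = 1.7714
D_2 = 2.1202
D_3 = 2.5377
D_4 = 3.0373
D_5 = 3.6354
Terminal value at t=5: TV = D_6/(r−g) = 3.7408/(0.1654−0.029) = 27.4253
P₀ = 1.7714/(1+0.1654)^1 + 2.1202/(1+0.1654)^2 + 2.5377/(1+0.1654)^3 + 3.0373/(1+0.1654)^4 + 3.6354/(1+0.1654)^5 + 27.4253/(1+0.1654)^5 = 20.7800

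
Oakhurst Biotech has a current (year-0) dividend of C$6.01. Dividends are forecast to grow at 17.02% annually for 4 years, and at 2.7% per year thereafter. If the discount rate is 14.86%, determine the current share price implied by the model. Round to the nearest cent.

Two-stage DDM. Project D₁…D_4 at 0.1702, terminal growth 0.027, discount at r = 0.1486.
D_1 = 7.0329
D_2 = 8.2299
D_3 = 9.6306
D_4 = 11.2698
Terminal value at t=4: TV = D_5/(r−g) = 11.5740/(0.1486−0.027) = 95.1813
P₀ = 7.0329/(1+0.1486)^1 + 8.2299/(1+0.1486)^2 + 9.6306/(1+0.1486)^3 + 11.2698/(1+0.1486)^4 + 95.1813/(1+0.1486)^4 = 79.8777

C$79.88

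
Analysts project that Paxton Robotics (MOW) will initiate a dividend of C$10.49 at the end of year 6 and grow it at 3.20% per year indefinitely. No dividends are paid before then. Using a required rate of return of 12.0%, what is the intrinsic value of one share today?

Deferred-dividend DDM. At t=5 the remaining stream is a growing perpetuity with first payment D_6 = 10.49.
V_5 = D_6/(r−g) = 10.49/(0.12−0.032) = 119.2045
P₀ = V_5/(1+r)^5 = 119.2045/(1+0.12)^5 = 67.6399

C$67.64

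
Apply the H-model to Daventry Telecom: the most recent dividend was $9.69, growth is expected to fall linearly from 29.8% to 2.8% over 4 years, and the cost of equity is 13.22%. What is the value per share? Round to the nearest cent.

H-model: P₀ = D₀[(1+g_L) + H(g_S−g_L)]/(r−g_L), with H = 4/2 = 2.
P₀ = 9.69 × [(1+0.028) + 2×(0.298−0.028)] / (0.1322−0.028)
   = 9.69 × 1.5680 / 0.1042 = 145.8150

$145.81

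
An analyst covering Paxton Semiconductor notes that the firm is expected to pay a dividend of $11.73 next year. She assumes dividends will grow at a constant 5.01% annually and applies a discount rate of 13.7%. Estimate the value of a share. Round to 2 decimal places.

Gordon growth model: P₀ = D₁/(r − g), with D₁ = 11.73 given directly.
P₀ = 11.7300 / (0.137 − 0.0501) = 11.7300 / 0.0869 = 134.9827

$134.98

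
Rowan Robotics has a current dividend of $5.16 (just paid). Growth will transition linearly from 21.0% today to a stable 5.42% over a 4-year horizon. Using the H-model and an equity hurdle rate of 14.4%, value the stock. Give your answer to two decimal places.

$78.48

H-model: P₀ = D₀[(1+g_L) + H(g_S−g_L)]/(r−g_L), with H = 4/2 = 2.
P₀ = 5.16 × [(1+0.0542) + 2×(0.21−0.0542)] / (0.144−0.0542)
   = 5.16 × 1.3658 / 0.0898 = 78.4803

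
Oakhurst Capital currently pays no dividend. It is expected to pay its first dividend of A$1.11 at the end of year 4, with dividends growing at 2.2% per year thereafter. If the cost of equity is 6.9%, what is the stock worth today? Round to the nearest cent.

Deferred-dividend DDM. At t=3 the remaining stream is a growing perpetuity with first payment D_4 = 1.11.
V_3 = D_4/(r−g) = 1.11/(0.069−0.022) = 23.6170
P₀ = V_3/(1+r)^3 = 23.6170/(1+0.069)^3 = 19.3327

A$19.33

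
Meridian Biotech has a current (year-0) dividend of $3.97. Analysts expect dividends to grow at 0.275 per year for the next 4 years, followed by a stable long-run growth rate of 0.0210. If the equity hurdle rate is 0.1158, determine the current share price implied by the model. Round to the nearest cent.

Two-stage DDM. Project D₁…D_4 at 0.275, terminal growth 0.021, discount at r = 0.1158.
D_1 = 5.0617
D_2 = 6.4537
D_3 = 8.2285
D_4 = 10.4913
Terminal value at t=4: TV = D_5/(r−g) = 10.7117/(0.1158−0.021) = 112.9922
P₀ = 5.0617/(1+0.1158)^1 + 6.4537/(1+0.1158)^2 + 8.2285/(1+0.1158)^3 + 10.4913/(1+0.1158)^4 + 112.9922/(1+0.1158)^4 = 95.3077

$95.31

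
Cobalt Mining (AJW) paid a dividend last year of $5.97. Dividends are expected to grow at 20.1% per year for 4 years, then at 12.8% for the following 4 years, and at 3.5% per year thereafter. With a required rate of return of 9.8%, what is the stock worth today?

$222.99

Three-stage DDM. Project D₁…D_8; terminal Gordon value at t=8 with g = 0.035; discount at r = 0.098.
D_1 = 7.1700
D_2 = 8.6111
D_3 = 10.3420
D_4 = 12.4207
D_5 = 14.0106
D_6 = 15.8039
D_7 = 17.8268
D_8 = 20.1086
TV_8 = 20.8124/(0.098−0.035) = 330.3563
P₀ = Σ Dₜ/(1+r)ᵗ + TV_8/(1+r)^8 = 222.9859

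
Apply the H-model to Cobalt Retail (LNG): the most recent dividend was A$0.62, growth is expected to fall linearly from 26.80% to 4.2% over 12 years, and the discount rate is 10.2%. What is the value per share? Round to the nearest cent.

A$24.78

H-model: P₀ = D₀[(1+g_L) + H(g_S−g_L)]/(r−g_L), with H = 12/2 = 6.
P₀ = 0.62 × [(1+0.042) + 6×(0.268−0.042)] / (0.102−0.042)
   = 0.62 × 2.3980 / 0.06 = 24.7793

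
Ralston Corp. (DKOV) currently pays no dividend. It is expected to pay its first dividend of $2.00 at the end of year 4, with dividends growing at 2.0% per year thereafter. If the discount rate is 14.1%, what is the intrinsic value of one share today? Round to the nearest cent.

Deferred-dividend DDM. At t=3 the remaining stream is a growing perpetuity with first payment D_4 = 2.00.
V_3 = D_4/(r−g) = 2.00/(0.141−0.02) = 16.5289
P₀ = V_3/(1+r)^3 = 16.5289/(1+0.141)^3 = 11.1272

$11.13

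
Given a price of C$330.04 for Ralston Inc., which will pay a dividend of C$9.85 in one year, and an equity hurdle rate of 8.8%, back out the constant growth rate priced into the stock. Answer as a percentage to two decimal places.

5.82%

From P₀ = D₁/(r − g), the implied growth is g = r − D₁/P₀.
g = 0.088 − 9.85/330.04 = 0.088 − 0.02984 = 0.05816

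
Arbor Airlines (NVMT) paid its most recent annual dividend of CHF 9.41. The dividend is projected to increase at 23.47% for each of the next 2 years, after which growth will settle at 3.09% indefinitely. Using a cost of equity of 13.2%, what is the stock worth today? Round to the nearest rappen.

Two-stage DDM. Project D₁…D_2 at 0.2347, terminal growth 0.0309, discount at r = 0.132.
D_1 = 11.6185
D_2 = 14.3454
Terminal value at t=2: TV = D_3/(r−g) = 14.7887/(0.132−0.0309) = 146.2776
P₀ = 11.6185/(1+0.132)^1 + 14.3454/(1+0.132)^2 + 146.2776/(1+0.132)^2 = 135.6110

CHF 135.61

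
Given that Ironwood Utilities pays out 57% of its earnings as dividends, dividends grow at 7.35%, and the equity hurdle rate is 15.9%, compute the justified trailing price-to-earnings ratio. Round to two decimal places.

Justified trailing P/E = b(1+g)/(r−g) = 0.57×(1+0.0735)/(0.159−0.0735) = 7.1567

7.16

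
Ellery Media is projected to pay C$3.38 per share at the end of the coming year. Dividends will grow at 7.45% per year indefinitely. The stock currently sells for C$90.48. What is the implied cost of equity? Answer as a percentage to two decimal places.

11.19%

Rearranging the constant-growth DDM: r = D₁/P₀ + g.
r = 3.3800 / 90.48 + 0.0745 = 0.03736 + 0.0745 = 0.11186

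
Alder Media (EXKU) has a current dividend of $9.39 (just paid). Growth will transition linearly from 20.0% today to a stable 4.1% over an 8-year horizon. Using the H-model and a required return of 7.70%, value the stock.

H-model: P₀ = D₀[(1+g_L) + H(g_S−g_L)]/(r−g_L), with H = 8/2 = 4.
P₀ = 9.39 × [(1+0.041) + 4×(0.2−0.041)] / (0.077−0.041)
   = 9.39 × 1.6770 / 0.036 = 437.4175

$437.42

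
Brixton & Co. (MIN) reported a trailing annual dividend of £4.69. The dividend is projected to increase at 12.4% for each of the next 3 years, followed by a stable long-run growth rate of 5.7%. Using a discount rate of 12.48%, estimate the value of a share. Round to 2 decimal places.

Two-stage DDM. Project D₁…D_3 at 0.124, terminal growth 0.057, discount at r = 0.1248.
D_1 = 5.2716
D_2 = 5.9252
D_3 = 6.6600
Terminal value at t=3: TV = D_4/(r−g) = 7.0396/(0.1248−0.057) = 103.8286
P₀ = 5.2716/(1+0.1248)^1 + 5.9252/(1+0.1248)^2 + 6.6600/(1+0.1248)^3 + 103.8286/(1+0.1248)^3 = 87.0111

£87.01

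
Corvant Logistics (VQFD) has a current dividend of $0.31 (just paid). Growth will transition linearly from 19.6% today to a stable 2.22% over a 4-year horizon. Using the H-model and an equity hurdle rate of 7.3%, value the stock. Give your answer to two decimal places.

$8.36

H-model: P₀ = D₀[(1+g_L) + H(g_S−g_L)]/(r−g_L), with H = 4/2 = 2.
P₀ = 0.31 × [(1+0.0222) + 2×(0.196−0.0222)] / (0.073−0.0222)
   = 0.31 × 1.3698 / 0.0508 = 8.3590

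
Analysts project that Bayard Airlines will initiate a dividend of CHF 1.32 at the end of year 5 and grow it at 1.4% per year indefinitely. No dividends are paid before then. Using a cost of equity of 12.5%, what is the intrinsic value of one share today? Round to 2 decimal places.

CHF 7.42

Deferred-dividend DDM. At t=4 the remaining stream is a growing perpetuity with first payment D_5 = 1.32.
V_4 = D_5/(r−g) = 1.32/(0.125−0.014) = 11.8919
P₀ = V_4/(1+r)^4 = 11.8919/(1+0.125)^4 = 7.4240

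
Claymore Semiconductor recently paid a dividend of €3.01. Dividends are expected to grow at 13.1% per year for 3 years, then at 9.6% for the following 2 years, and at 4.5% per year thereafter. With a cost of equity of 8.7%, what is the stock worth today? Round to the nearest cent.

Three-stage DDM. Project D₁…D_5; terminal Gordon value at t=5 with g = 0.045; discount at r = 0.087.
D_1 = 3.4043
D_2 = 3.8503
D_3 = 4.3547
D_4 = 4.7727
D_5 = 5.2309
TV_5 = 5.4663/(0.087−0.045) = 130.1495
P₀ = Σ Dₜ/(1+r)ᵗ + TV_5/(1+r)^5 = 102.4084

€102.41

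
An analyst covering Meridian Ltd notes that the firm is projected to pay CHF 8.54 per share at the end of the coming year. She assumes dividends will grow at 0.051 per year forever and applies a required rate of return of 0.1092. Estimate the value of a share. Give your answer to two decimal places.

Gordon growth model: P₀ = D₁/(r − g), with D₁ = 8.54 given directly.
P₀ = 8.5400 / (0.1092 − 0.051) = 8.5400 / 0.0582 = 146.7354

CHF 146.74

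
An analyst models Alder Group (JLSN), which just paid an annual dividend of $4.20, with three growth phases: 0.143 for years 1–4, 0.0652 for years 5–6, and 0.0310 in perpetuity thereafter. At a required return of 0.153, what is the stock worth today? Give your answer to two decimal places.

$52.90

Three-stage DDM. Project D₁…D_6; terminal Gordon value at t=6 with g = 0.031; discount at r = 0.153.
D_1 = 4.8006
D_2 = 5.4871
D_3 = 6.2717
D_4 = 7.1686
D_5 = 7.6360
D_6 = 8.1339
TV_6 = 8.3860/(0.153−0.031) = 68.7378
P₀ = Σ Dₜ/(1+r)ᵗ + TV_6/(1+r)^6 = 52.9044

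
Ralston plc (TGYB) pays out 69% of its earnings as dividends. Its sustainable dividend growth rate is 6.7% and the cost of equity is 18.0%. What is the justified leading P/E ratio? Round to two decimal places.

6.11

Justified leading P/E = b/(r−g) = 0.69/(0.18−0.067) = 6.1062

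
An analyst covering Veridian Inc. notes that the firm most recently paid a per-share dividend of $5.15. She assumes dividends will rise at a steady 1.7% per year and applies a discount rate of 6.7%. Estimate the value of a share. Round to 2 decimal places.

Gordon growth model: P₀ = D₁/(r − g). D₁ = 5.15 × (1 + 0.017) = 5.2375.
P₀ = 5.2375 / (0.067 − 0.017) = 5.2375 / 0.05 = 104.7510

$104.75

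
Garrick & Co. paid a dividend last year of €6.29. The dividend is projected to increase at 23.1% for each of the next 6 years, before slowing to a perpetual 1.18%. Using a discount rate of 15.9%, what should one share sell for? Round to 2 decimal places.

Two-stage DDM. Project D₁…D_6 at 0.231, terminal growth 0.0118, discount at r = 0.159.
D_1 = 7.7430
D_2 = 9.5316
D_3 = 11.7334
D_4 = 14.4438
D_5 = 17.7804
D_6 = 21.8876
Terminal value at t=6: TV = D_7/(r−g) = 22.1459/(0.159−0.0118) = 150.4478
P₀ = 7.7430/(1+0.159)^1 + 9.5316/(1+0.159)^2 + 11.7334/(1+0.159)^3 + 14.4438/(1+0.159)^4 + 17.7804/(1+0.159)^5 + 21.8876/(1+0.159)^6 + 150.4478/(1+0.159)^6 = 108.9207

€108.92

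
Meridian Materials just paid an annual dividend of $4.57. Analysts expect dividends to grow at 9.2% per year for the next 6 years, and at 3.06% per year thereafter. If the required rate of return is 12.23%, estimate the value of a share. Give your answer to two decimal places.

Two-stage DDM. Project D₁…D_6 at 0.092, terminal growth 0.0306, discount at r = 0.1223.
D_1 = 4.9904
D_2 = 5.4496
D_3 = 5.9509
D_4 = 6.4984
D_5 = 7.0963
D_6 = 7.7491
Terminal value at t=6: TV = D_7/(r−g) = 7.9862/(0.1223−0.0306) = 87.0909
P₀ = 4.9904/(1+0.1223)^1 + 5.4496/(1+0.1223)^2 + 5.9509/(1+0.1223)^3 + 6.4984/(1+0.1223)^4 + 7.0963/(1+0.1223)^5 + 7.7491/(1+0.1223)^6 + 87.0909/(1+0.1223)^6 = 68.5257

$68.53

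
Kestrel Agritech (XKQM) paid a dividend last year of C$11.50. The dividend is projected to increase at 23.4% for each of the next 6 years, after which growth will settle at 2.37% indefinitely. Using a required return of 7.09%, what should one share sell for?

C$700.56

Two-stage DDM. Project D₁…D_6 at 0.234, terminal growth 0.0237, discount at r = 0.0709.
D_1 = 14.1910
D_2 = 17.5117
D_3 = 21.6094
D_4 = 26.6660
D_5 = 32.9059
D_6 = 40.6059
Terminal value at t=6: TV = D_7/(r−g) = 41.5682/(0.0709−0.0237) = 880.6828
P₀ = 14.1910/(1+0.0709)^1 + 17.5117/(1+0.0709)^2 + 21.6094/(1+0.0709)^3 + 26.6660/(1+0.0709)^4 + 32.9059/(1+0.0709)^5 + 40.6059/(1+0.0709)^6 + 880.6828/(1+0.0709)^6 = 700.5590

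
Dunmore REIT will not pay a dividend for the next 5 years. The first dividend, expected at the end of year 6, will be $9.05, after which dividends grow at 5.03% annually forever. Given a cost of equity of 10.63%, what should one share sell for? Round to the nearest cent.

$97.52

Deferred-dividend DDM. At t=5 the remaining stream is a growing perpetuity with first payment D_6 = 9.05.
V_5 = D_6/(r−g) = 9.05/(0.1063−0.0503) = 161.6071
P₀ = V_5/(1+r)^5 = 161.6071/(1+0.1063)^5 = 97.5205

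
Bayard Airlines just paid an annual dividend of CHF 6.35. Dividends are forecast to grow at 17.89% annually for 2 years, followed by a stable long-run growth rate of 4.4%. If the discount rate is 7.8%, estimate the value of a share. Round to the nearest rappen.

CHF 247.73

Two-stage DDM. Project D₁…D_2 at 0.1789, terminal growth 0.044, discount at r = 0.078.
D_1 = 7.4860
D_2 = 8.8253
Terminal value at t=2: TV = D_3/(r−g) = 9.2136/(0.078−0.044) = 270.9875
P₀ = 7.4860/(1+0.078)^1 + 8.8253/(1+0.078)^2 + 270.9875/(1+0.078)^2 = 247.7297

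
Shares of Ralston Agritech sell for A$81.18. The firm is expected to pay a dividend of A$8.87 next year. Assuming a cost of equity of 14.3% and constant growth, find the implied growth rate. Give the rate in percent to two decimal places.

3.37%

From P₀ = D₁/(r − g), the implied growth is g = r − D₁/P₀.
g = 0.143 − 8.87/81.18 = 0.143 − 0.10926 = 0.03374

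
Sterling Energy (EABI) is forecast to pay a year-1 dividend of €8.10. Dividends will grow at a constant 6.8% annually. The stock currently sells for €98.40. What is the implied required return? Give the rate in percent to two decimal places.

Rearranging the constant-growth DDM: r = D₁/P₀ + g.
r = 8.1000 / 98.40 + 0.068 = 0.08232 + 0.068 = 0.15032

15.03%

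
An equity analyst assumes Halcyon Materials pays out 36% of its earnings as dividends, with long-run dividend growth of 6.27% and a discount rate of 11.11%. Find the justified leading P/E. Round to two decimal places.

Justified leading P/E = b/(r−g) = 0.36/(0.1111−0.0627) = 7.4380

7.44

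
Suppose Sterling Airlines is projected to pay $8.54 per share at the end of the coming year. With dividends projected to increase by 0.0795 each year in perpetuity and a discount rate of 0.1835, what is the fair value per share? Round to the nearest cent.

$82.12

Gordon growth model: P₀ = D₁/(r − g), with D₁ = 8.54 given directly.
P₀ = 8.5400 / (0.1835 − 0.0795) = 8.5400 / 0.104 = 82.1154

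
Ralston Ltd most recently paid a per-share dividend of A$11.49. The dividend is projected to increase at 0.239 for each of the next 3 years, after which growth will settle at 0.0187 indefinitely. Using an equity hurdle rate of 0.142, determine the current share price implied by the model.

A$161.90

Two-stage DDM. Project D₁…D_3 at 0.239, terminal growth 0.0187, discount at r = 0.142.
D_1 = 14.2361
D_2 = 17.6385
D_3 = 21.8542
Terminal value at t=3: TV = D_4/(r−g) = 22.2628/(0.142−0.0187) = 180.5582
P₀ = 14.2361/(1+0.142)^1 + 17.6385/(1+0.142)^2 + 21.8542/(1+0.142)^3 + 180.5582/(1+0.142)^3 = 161.8967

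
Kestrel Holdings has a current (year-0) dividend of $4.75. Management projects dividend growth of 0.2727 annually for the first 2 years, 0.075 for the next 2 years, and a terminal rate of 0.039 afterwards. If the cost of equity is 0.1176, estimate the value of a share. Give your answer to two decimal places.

Three-stage DDM. Project D₁…D_4; terminal Gordon value at t=4 with g = 0.039; discount at r = 0.1176.
D_1 = 6.0453
D_2 = 7.6939
D_3 = 8.2709
D_4 = 8.8912
TV_4 = 9.2380/(0.1176−0.039) = 117.5319
P₀ = Σ Dₜ/(1+r)ᵗ + TV_4/(1+r)^4 = 98.5307

$98.53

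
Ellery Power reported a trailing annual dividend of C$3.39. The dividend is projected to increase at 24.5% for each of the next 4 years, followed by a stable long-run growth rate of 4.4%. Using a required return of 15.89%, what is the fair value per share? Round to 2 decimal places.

Two-stage DDM. Project D₁…D_4 at 0.245, terminal growth 0.044, discount at r = 0.1589.
D_1 = 4.2206
D_2 = 5.2546
D_3 = 6.5420
D_4 = 8.1447
Terminal value at t=4: TV = D_5/(r−g) = 8.5031/(0.1589−0.044) = 74.0044
P₀ = 4.2206/(1+0.1589)^1 + 5.2546/(1+0.1589)^2 + 6.5420/(1+0.1589)^3 + 8.1447/(1+0.1589)^4 + 74.0044/(1+0.1589)^4 = 57.3001

C$57.30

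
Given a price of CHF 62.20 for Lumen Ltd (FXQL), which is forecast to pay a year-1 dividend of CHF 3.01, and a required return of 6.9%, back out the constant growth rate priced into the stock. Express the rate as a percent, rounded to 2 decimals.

2.06%

From P₀ = D₁/(r − g), the implied growth is g = r − D₁/P₀.
g = 0.069 − 3.01/62.20 = 0.069 − 0.04839 = 0.02061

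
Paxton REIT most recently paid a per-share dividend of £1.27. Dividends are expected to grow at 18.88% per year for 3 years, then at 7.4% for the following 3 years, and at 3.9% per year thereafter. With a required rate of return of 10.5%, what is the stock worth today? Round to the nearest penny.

Three-stage DDM. Project D₁…D_6; terminal Gordon value at t=6 with g = 0.039; discount at r = 0.105.
D_1 = 1.5098
D_2 = 1.7948
D_3 = 2.1337
D_4 = 2.2916
D_5 = 2.4612
D_6 = 2.6433
TV_6 = 2.7464/(0.105−0.039) = 41.6116
P₀ = Σ Dₜ/(1+r)ᵗ + TV_6/(1+r)^6 = 31.7588

£31.76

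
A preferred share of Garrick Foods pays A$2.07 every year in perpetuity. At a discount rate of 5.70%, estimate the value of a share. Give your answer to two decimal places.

A$36.32

Zero-growth DDM (perpetuity): P₀ = D/r = 2.07 / 0.057 = 36.3158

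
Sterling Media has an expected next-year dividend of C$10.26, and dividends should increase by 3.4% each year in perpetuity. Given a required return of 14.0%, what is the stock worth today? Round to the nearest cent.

C$96.79

Gordon growth model: P₀ = D₁/(r − g), with D₁ = 10.26 given directly.
P₀ = 10.2600 / (0.14 − 0.034) = 10.2600 / 0.106 = 96.7925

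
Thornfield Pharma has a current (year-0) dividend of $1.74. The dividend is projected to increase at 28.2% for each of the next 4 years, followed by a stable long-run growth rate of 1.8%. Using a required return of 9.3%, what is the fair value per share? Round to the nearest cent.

$55.24

Two-stage DDM. Project D₁…D_4 at 0.282, terminal growth 0.018, discount at r = 0.093.
D_1 = 2.2307
D_2 = 2.8597
D_3 = 3.6662
D_4 = 4.7000
Terminal value at t=4: TV = D_5/(r−g) = 4.7846/(0.093−0.018) = 63.7952
P₀ = 2.2307/(1+0.093)^1 + 2.8597/(1+0.093)^2 + 3.6662/(1+0.093)^3 + 4.7000/(1+0.093)^4 + 63.7952/(1+0.093)^4 = 55.2356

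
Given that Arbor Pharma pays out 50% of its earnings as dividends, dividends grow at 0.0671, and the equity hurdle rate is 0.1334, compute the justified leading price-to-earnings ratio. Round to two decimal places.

7.54

Justified leading P/E = b/(r−g) = 0.50/(0.1334−0.0671) = 7.5415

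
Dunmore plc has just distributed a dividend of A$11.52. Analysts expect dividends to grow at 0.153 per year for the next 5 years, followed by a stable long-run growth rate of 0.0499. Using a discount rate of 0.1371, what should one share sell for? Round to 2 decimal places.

Two-stage DDM. Project D₁…D_5 at 0.153, terminal growth 0.0499, discount at r = 0.1371.
D_1 = 13.2826
D_2 = 15.3148
D_3 = 17.6580
D_4 = 20.3596
D_5 = 23.4746
Terminal value at t=5: TV = D_6/(r−g) = 24.6460/(0.1371−0.0499) = 282.6379
P₀ = 13.2826/(1+0.1371)^1 + 15.3148/(1+0.1371)^2 + 17.6580/(1+0.1371)^3 + 20.3596/(1+0.1371)^4 + 23.4746/(1+0.1371)^5 + 282.6379/(1+0.1371)^5 = 208.7365

A$208.74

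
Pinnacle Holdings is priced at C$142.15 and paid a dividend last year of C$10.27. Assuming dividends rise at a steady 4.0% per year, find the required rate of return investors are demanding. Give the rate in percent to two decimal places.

Rearranging the constant-growth DDM: r = D₁/P₀ + g.
D₁ = 10.27 × (1 + 0.04) = 10.6808.
r = 10.6808 / 142.15 + 0.04 = 0.07514 + 0.04 = 0.11514

11.51%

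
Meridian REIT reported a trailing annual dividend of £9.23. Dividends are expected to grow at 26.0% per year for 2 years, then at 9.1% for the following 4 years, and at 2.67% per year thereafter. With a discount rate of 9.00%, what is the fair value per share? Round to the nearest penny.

£273.23

Three-stage DDM. Project D₁…D_6; terminal Gordon value at t=6 with g = 0.0267; discount at r = 0.09.
D_1 = 11.6298
D_2 = 14.6535
D_3 = 15.9870
D_4 = 17.4418
D_5 = 19.0290
D_6 = 20.7607
TV_6 = 21.3150/(0.09−0.0267) = 336.7299
P₀ = Σ Dₜ/(1+r)ᵗ + TV_6/(1+r)^6 = 273.2318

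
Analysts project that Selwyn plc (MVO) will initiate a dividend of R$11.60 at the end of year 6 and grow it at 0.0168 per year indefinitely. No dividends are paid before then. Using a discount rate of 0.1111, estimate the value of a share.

R$72.64

Deferred-dividend DDM. At t=5 the remaining stream is a growing perpetuity with first payment D_6 = 11.60.
V_5 = D_6/(r−g) = 11.60/(0.1111−0.0168) = 123.0117
P₀ = V_5/(1+r)^5 = 123.0117/(1+0.1111)^5 = 72.6408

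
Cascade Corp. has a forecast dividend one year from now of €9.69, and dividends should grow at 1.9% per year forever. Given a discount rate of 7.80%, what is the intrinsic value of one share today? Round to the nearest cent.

Gordon growth model: P₀ = D₁/(r − g), with D₁ = 9.69 given directly.
P₀ = 9.6900 / (0.078 − 0.019) = 9.6900 / 0.059 = 164.2373

€164.24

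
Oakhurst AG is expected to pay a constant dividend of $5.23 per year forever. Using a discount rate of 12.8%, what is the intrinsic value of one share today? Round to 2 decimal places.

Zero-growth DDM (perpetuity): P₀ = D/r = 5.23 / 0.128 = 40.8594

$40.86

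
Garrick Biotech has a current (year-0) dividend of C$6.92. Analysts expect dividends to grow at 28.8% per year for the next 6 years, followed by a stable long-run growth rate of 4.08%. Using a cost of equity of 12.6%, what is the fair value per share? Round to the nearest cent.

C$257.59

Two-stage DDM. Project D₁…D_6 at 0.288, terminal growth 0.0408, discount at r = 0.126.
D_1 = 8.9130
D_2 = 11.4799
D_3 = 14.7861
D_4 = 19.0445
D_5 = 24.5293
D_6 = 31.5938
Terminal value at t=6: TV = D_7/(r−g) = 32.8828/(0.126−0.0408) = 385.9481
P₀ = 8.9130/(1+0.126)^1 + 11.4799/(1+0.126)^2 + 14.7861/(1+0.126)^3 + 19.0445/(1+0.126)^4 + 24.5293/(1+0.126)^5 + 31.5938/(1+0.126)^6 + 385.9481/(1+0.126)^6 = 257.5920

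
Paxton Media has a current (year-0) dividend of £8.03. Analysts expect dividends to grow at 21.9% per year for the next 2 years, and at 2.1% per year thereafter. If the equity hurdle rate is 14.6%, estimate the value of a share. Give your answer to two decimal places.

£91.84

Two-stage DDM. Project D₁…D_2 at 0.219, terminal growth 0.021, discount at r = 0.146.
D_1 = 9.7886
D_2 = 11.9323
Terminal value at t=2: TV = D_3/(r−g) = 12.1828/(0.146−0.021) = 97.4628
P₀ = 9.7886/(1+0.146)^1 + 11.9323/(1+0.146)^2 + 97.4628/(1+0.146)^2 = 91.8383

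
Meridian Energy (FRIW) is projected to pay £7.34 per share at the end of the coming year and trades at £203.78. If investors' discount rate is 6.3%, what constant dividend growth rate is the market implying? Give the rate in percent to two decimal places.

From P₀ = D₁/(r − g), the implied growth is g = r − D₁/P₀.
g = 0.063 − 7.34/203.78 = 0.063 − 0.03602 = 0.02698

2.70%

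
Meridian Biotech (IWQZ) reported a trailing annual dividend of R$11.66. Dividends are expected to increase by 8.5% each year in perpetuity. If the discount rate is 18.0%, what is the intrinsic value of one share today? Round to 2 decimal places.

R$133.17

Gordon growth model: P₀ = D₁/(r − g). D₁ = 11.66 × (1 + 0.085) = 12.6511.
P₀ = 12.6511 / (0.18 − 0.085) = 12.6511 / 0.095 = 133.1695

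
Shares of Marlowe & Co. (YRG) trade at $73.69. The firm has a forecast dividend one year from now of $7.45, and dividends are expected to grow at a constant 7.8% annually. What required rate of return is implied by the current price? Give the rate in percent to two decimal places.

17.91%

Rearranging the constant-growth DDM: r = D₁/P₀ + g.
r = 7.4500 / 73.69 + 0.078 = 0.10110 + 0.078 = 0.17910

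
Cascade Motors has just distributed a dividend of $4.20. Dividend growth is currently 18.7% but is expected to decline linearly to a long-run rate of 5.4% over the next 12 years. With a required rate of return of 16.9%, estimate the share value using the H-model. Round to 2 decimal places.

$67.64

H-model: P₀ = D₀[(1+g_L) + H(g_S−g_L)]/(r−g_L), with H = 12/2 = 6.
P₀ = 4.20 × [(1+0.054) + 6×(0.187−0.054)] / (0.169−0.054)
   = 4.20 × 1.8520 / 0.115 = 67.6383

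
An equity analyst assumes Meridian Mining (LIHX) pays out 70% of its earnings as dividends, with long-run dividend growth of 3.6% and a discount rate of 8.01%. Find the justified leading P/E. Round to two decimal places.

Justified leading P/E = b/(r−g) = 0.70/(0.0801−0.036) = 15.8730

15.87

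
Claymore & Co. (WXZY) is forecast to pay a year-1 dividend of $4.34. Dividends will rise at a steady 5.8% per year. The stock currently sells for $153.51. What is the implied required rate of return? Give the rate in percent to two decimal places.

Rearranging the constant-growth DDM: r = D₁/P₀ + g.
r = 4.3400 / 153.51 + 0.058 = 0.02827 + 0.058 = 0.08627

8.63%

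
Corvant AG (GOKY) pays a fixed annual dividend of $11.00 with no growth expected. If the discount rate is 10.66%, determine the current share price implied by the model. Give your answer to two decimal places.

$103.19

Zero-growth DDM (perpetuity): P₀ = D/r = 11.00 / 0.1066 = 103.1895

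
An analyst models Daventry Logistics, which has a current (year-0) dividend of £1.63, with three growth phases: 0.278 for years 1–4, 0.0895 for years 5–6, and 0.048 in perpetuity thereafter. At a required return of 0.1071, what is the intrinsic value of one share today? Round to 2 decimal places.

£64.81

Three-stage DDM. Project D₁…D_6; terminal Gordon value at t=6 with g = 0.048; discount at r = 0.1071.
D_1 = 2.0831
D_2 = 2.6623
D_3 = 3.4024
D_4 = 4.3482
D_5 = 4.7374
D_6 = 5.1614
TV_6 = 5.4091/(0.1071−0.048) = 91.5249
P₀ = Σ Dₜ/(1+r)ᵗ + TV_6/(1+r)^6 = 64.8141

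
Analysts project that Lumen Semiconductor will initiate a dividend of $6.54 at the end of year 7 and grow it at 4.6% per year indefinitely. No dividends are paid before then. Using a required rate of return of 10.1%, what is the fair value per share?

Deferred-dividend DDM. At t=6 the remaining stream is a growing perpetuity with first payment D_7 = 6.54.
V_6 = D_7/(r−g) = 6.54/(0.101−0.046) = 118.9091
P₀ = V_6/(1+r)^6 = 118.9091/(1+0.101)^6 = 66.7561

$66.76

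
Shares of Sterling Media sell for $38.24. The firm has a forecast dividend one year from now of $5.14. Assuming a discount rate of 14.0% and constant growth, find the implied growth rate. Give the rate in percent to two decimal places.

0.56%

From P₀ = D₁/(r − g), the implied growth is g = r − D₁/P₀.
g = 0.14 − 5.14/38.24 = 0.14 − 0.13441 = 0.00559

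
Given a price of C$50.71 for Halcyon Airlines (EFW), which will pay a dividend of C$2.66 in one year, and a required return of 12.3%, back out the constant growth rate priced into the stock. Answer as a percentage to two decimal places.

From P₀ = D₁/(r − g), the implied growth is g = r − D₁/P₀.
g = 0.123 − 2.66/50.71 = 0.123 − 0.05246 = 0.07054

7.05%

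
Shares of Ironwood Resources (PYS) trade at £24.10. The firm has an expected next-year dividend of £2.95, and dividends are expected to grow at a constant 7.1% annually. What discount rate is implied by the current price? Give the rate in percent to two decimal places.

19.34%

Rearranging the constant-growth DDM: r = D₁/P₀ + g.
r = 2.9500 / 24.10 + 0.071 = 0.12241 + 0.071 = 0.19341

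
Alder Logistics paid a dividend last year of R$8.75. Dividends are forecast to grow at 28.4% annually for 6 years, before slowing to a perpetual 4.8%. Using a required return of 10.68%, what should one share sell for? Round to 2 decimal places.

R$471.31

Two-stage DDM. Project D₁…D_6 at 0.284, terminal growth 0.048, discount at r = 0.1068.
D_1 = 11.2350
D_2 = 14.4257
D_3 = 18.5227
D_4 = 23.7831
D_5 = 30.5375
D_6 = 39.2101
Terminal value at t=6: TV = D_7/(r−g) = 41.0922/(0.1068−0.048) = 698.8471
P₀ = 11.2350/(1+0.1068)^1 + 14.4257/(1+0.1068)^2 + 18.5227/(1+0.1068)^3 + 23.7831/(1+0.1068)^4 + 30.5375/(1+0.1068)^5 + 39.2101/(1+0.1068)^6 + 698.8471/(1+0.1068)^6 = 471.3133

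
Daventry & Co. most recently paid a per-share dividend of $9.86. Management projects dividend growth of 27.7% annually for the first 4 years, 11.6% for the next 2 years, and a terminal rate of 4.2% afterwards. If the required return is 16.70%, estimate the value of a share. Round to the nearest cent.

Three-stage DDM. Project D₁…D_6; terminal Gordon value at t=6 with g = 0.042; discount at r = 0.167.
D_1 = 12.5912
D_2 = 16.0790
D_3 = 20.5329
D_4 = 26.2205
D_5 = 29.2620
D_6 = 32.6564
TV_6 = 34.0280/(0.167−0.042) = 272.2241
P₀ = Σ Dₜ/(1+r)ᵗ + TV_6/(1+r)^6 = 183.8705

$183.87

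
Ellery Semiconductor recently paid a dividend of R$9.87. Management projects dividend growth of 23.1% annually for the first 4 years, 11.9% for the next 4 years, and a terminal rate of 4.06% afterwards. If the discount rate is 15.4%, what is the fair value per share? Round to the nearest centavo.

Three-stage DDM. Project D₁…D_8; terminal Gordon value at t=8 with g = 0.0406; discount at r = 0.154.
D_1 = 12.1500
D_2 = 14.9566
D_3 = 18.4116
D_4 = 22.6647
D_5 = 25.3618
D_6 = 28.3798
D_7 = 31.7570
D_8 = 35.5361
TV_8 = 36.9789/(0.154−0.0406) = 326.0923
P₀ = Σ Dₜ/(1+r)ᵗ + TV_8/(1+r)^8 = 197.5589

R$197.56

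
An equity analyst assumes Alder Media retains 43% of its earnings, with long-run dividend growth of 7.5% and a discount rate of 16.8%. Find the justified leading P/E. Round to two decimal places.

6.13

Payout ratio b = 1 − 0.43 = 0.57.
Justified leading P/E = b/(r−g) = 0.57/(0.168−0.075) = 6.1290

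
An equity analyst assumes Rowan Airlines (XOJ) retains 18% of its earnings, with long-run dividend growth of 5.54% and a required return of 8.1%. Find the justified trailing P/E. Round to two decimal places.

Payout ratio b = 1 − 0.18 = 0.82.
Justified trailing P/E = b(1+g)/(r−g) = 0.82×(1+0.0554)/(0.081−0.0554) = 33.8058

33.81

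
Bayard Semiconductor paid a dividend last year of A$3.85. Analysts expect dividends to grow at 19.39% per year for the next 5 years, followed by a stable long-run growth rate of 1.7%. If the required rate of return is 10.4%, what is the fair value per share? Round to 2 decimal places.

A$91.06

Two-stage DDM. Project D₁…D_5 at 0.1939, terminal growth 0.017, discount at r = 0.104.
D_1 = 4.5965
D_2 = 5.4878
D_3 = 6.5519
D_4 = 7.8223
D_5 = 9.3390
Terminal value at t=5: TV = D_6/(r−g) = 9.4978/(0.104−0.017) = 109.1697
P₀ = 4.5965/(1+0.104)^1 + 5.4878/(1+0.104)^2 + 6.5519/(1+0.104)^3 + 7.8223/(1+0.104)^4 + 9.3390/(1+0.104)^5 + 109.1697/(1+0.104)^5 = 91.0621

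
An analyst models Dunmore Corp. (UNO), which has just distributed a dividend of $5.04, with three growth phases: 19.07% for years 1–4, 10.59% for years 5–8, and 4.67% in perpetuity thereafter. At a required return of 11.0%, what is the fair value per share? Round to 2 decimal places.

Three-stage DDM. Project D₁…D_8; terminal Gordon value at t=8 with g = 0.0467; discount at r = 0.11.
D_1 = 6.0011
D_2 = 7.1455
D_3 = 8.5082
D_4 = 10.1307
D_5 = 11.2036
D_6 = 12.3900
D_7 = 13.7021
D_8 = 15.1532
TV_8 = 15.8608/(0.11−0.0467) = 250.5659
P₀ = Σ Dₜ/(1+r)ᵗ + TV_8/(1+r)^8 = 159.2757

$159.28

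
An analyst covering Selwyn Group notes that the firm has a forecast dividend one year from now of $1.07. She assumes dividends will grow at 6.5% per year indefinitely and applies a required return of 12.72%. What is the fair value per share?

$17.20

Gordon growth model: P₀ = D₁/(r − g), with D₁ = 1.07 given directly.
P₀ = 1.0700 / (0.1272 − 0.065) = 1.0700 / 0.0622 = 17.2026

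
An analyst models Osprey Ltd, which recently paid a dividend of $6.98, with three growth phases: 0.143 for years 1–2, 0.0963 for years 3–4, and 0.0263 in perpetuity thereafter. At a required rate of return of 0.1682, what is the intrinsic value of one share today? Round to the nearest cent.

$68.23

Three-stage DDM. Project D₁…D_4; terminal Gordon value at t=4 with g = 0.0263; discount at r = 0.1682.
D_1 = 7.9781
D_2 = 9.1190
D_3 = 9.9972
D_4 = 10.9599
TV_4 = 11.2481/(0.1682−0.0263) = 79.2681
P₀ = Σ Dₜ/(1+r)ᵗ + TV_4/(1+r)^4 = 68.2300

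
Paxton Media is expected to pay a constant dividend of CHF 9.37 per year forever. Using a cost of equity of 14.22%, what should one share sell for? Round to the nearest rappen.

Zero-growth DDM (perpetuity): P₀ = D/r = 9.37 / 0.1422 = 65.8931

CHF 65.89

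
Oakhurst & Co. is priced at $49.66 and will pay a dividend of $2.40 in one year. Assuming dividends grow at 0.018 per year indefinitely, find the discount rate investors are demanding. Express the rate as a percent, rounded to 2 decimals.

Rearranging the constant-growth DDM: r = D₁/P₀ + g.
r = 2.4000 / 49.66 + 0.018 = 0.04833 + 0.018 = 0.06633

6.63%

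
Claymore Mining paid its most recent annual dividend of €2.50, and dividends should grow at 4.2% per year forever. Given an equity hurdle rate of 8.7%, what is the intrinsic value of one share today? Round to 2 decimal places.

€57.89

Gordon growth model: P₀ = D₁/(r − g). D₁ = 2.50 × (1 + 0.042) = 2.6050.
P₀ = 2.6050 / (0.087 − 0.042) = 2.6050 / 0.045 = 57.8889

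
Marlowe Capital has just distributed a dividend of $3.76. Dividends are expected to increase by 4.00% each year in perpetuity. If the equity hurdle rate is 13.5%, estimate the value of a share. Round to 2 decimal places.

$41.16

Gordon growth model: P₀ = D₁/(r − g). D₁ = 3.76 × (1 + 0.04) = 3.9104.
P₀ = 3.9104 / (0.135 − 0.04) = 3.9104 / 0.095 = 41.1621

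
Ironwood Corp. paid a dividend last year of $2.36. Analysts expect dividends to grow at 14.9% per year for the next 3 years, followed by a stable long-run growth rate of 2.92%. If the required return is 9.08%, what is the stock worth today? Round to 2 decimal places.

Two-stage DDM. Project D₁…D_3 at 0.149, terminal growth 0.0292, discount at r = 0.0908.
D_1 = 2.7116
D_2 = 3.1157
D_3 = 3.5799
Terminal value at t=3: TV = D_4/(r−g) = 3.6844/(0.0908−0.0292) = 59.8124
P₀ = 2.7116/(1+0.0908)^1 + 3.1157/(1+0.0908)^2 + 3.5799/(1+0.0908)^3 + 59.8124/(1+0.0908)^3 = 53.9473

$53.95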